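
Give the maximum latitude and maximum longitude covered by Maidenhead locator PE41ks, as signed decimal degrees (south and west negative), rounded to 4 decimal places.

-48.2083, 128.9167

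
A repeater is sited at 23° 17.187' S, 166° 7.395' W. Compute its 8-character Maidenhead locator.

AG66wr51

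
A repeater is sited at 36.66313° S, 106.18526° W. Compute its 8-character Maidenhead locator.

DF63vi70

Add 180° to longitude and 90° to latitude: 73.81474, 53.33687.
Field (20°×10°, letters A–R): lon ⌊73.81474/20⌋ = 3 → D; lat ⌊53.33687/10⌋ = 5 → F.
Square (2°×1°, digits 0–9): lon ⌊13.81474/2⌋ = 6; lat ⌊3.33687/1⌋ = 3.
Subsquare (5′×2.5′, letters a–x): lon ⌊1.81474/0.0833333⌋ = 21 → v; lat ⌊0.33687/0.0416667⌋ = 8 → i.
Extended square (30″×15″, digits 0–9): lon ⌊0.06474/0.00833333⌋ = 7; lat ⌊0.00354/0.00416667⌋ = 0.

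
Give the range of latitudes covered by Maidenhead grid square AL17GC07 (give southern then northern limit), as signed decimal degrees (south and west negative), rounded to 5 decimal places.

27.11250, 27.11667

Field A=0, L=11: +0·20° lon, +11·10° lat → SW at lon -180°, lat 20°.
Square 1, 7: +1·2° lon, +7·1° lat → SW at lon -178°, lat 27°.
Subsquare g=6, c=2: +6·0.0833333° lon, +2·0.0416667° lat → SW at lon -177.5°, lat 27.0833°.
Extended square 0, 7: +0·0.00833333° lon, +7·0.00416667° lat → SW at lon -177.5°, lat 27.1125°.
Cell spans 0.00833333° lon × 0.00416667° lat.
south 27.11250, north 27.11667.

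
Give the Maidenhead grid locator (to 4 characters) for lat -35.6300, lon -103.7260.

Offset from 180°W / 90°S: lon 76.27°, lat 54.37°.
Field: lon ⌊76.27/20⌋ = 3 → D; lat ⌊54.37/10⌋ = 5 → F.
Square: lon ⌊16.27/2⌋ = 8; lat ⌊4.37/1⌋ = 4.

DF84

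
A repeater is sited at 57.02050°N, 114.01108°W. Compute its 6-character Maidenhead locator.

Offset from 180°W / 90°S: lon 65.9889°, lat 147.0205°.
Field: 65.9889/20 → 3 → D, 147.0205/10 → 14 → O; chars DO.
Square: 5.9889/2 → 2, 7.0205/1 → 7; chars 27.
Subsquare: 1.9889/0.0833333 → 23 → x, 0.0205/0.0416667 → 0 → a; chars xa.

DO27xa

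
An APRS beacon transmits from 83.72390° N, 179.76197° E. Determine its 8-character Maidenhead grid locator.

Offset from 180°W / 90°S: lon 359.76197°, lat 173.72390°.
Field: 359.76197/20 → 17 → R, 173.72390/10 → 17 → R; chars RR.
Square: 19.76197/2 → 9, 3.72390/1 → 3; chars 93.
Subsquare: 1.76197/0.0833333 → 21 → v, 0.72390/0.0416667 → 17 → r; chars vr.
Extended square: 0.01197/0.00833333 → 1, 0.01557/0.00416667 → 3; chars 13.

RR93vr13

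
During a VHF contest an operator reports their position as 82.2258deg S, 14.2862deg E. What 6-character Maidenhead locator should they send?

JA77ds

Shift to the Maidenhead origin (180°W, 90°S): lon 194.2862, lat 7.7742.
Field: 194.2862/20 → 9 → J, 7.7742/10 → 0 → A; chars JA.
Square: 14.2862/2 → 7, 7.7742/1 → 7; chars 77.
Subsquare: 0.2862/0.0833333 → 3 → d, 0.7742/0.0416667 → 18 → s; chars ds.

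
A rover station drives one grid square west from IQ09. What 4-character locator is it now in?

HQ99

Longitude square 0; −1 → -1, wraps to 9, carry into field.
Longitude field I = 8; −1 → 7 = H.
The latitude characters are unchanged.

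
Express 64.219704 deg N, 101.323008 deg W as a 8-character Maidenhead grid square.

Offset from 180°W / 90°S: lon 78.67699°, lat 154.21970°.
Field (20°×10°, letters A–R): 78.67699/20 → 3 → D, 154.21970/10 → 15 → P; chars DP.
Square (2°×1°, digits 0–9): 18.67699/2 → 9, 4.21970/1 → 4; chars 94.
Subsquare (5′×2.5′, letters a–x): 0.67699/0.0833333 → 8 → i, 0.21970/0.0416667 → 5 → f; chars if.
Extended square (30″×15″, digits 0–9): 0.01033/0.00833333 → 1, 0.01137/0.00416667 → 2; chars 12.

DP94if12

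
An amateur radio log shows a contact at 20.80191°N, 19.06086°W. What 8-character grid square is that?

IL00lt22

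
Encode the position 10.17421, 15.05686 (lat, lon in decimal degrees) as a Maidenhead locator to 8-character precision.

JK70me61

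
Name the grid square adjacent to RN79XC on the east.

Longitude subsquare x = 23; +1 → 24, wraps to 0 = a, carry into square.
Longitude square 7; +1 → 8.
The latitude characters are unchanged.

RN89ac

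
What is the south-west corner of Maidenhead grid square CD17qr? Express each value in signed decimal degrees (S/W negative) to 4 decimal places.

-52.2917, -136.6667

Field C=2, D=3: +2·20° lon, +3·10° lat → SW at lon -140°, lat -60°.
Square 1, 7: +1·2° lon, +7·1° lat → SW at lon -138°, lat -53°.
Subsquare q=16, r=17: +16·0.0833333° lon, +17·0.0416667° lat → SW at lon -136.667°, lat -52.2917°.
latitude -52.2917, longitude -136.6667.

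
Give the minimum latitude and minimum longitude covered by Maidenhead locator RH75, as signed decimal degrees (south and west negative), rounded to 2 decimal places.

Field R=17, H=7: +17·20° lon, +7·10° lat → SW at lon 160°, lat -20°.
Square 7, 5: +7·2° lon, +5·1° lat → SW at lon 174°, lat -15°.
latitude -15.00, longitude 174.00.

-15.00, 174.00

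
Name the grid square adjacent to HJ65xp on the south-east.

Longitude subsquare x = 23; +1 → 24, wraps to 0 = a, carry into square.
Longitude square 6; +1 → 7.
Latitude subsquare p = 15; −1 → 14 = o.

HJ75ao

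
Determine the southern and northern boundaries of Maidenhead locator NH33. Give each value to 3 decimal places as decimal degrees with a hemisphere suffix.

Field N=13, H=7: +13·20° lon, +7·10° lat → SW at lon 80°, lat -20°.
Square 3, 3: +3·2° lon, +3·1° lat → SW at lon 86°, lat -17°.
Cell spans 2° lon × 1° lat.
south 17.000° S, north 16.000° S.

17.000° S, 16.000° S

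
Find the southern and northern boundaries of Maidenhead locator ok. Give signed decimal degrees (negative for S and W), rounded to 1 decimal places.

Field O=14, K=10: +14·20° lon, +10·10° lat → SW at lon 100°, lat 10°.
Cell spans 20° lon × 10° lat.
south 10.0, north 20.0.

10.0, 20.0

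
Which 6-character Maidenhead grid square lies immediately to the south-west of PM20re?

PM20qd

Longitude subsquare r = 17; −1 → 16 = q.
Latitude subsquare e = 4; −1 → 3 = d.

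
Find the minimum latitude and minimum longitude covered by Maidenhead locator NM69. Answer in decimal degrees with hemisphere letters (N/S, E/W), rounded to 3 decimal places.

39.000° N, 92.000° E

Field N=13, M=12: +13·20° lon, +12·10° lat → SW at lon 80°, lat 30°.
Square 6, 9: +6·2° lon, +9·1° lat → SW at lon 92°, lat 39°.
latitude 39.000° N, longitude 92.000° E.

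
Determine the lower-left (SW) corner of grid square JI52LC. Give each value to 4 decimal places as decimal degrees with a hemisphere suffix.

Field J=9, I=8: +9·20° lon, +8·10° lat → SW at lon 0°, lat -10°.
Square 5, 2: +5·2° lon, +2·1° lat → SW at lon 10°, lat -8°.
Subsquare l=11, c=2: +11·0.0833333° lon, +2·0.0416667° lat → SW at lon 10.9167°, lat -7.91667°.
latitude 7.9167° S, longitude 10.9167° E.

7.9167° S, 10.9167° E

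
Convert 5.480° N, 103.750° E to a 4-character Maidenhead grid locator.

OJ15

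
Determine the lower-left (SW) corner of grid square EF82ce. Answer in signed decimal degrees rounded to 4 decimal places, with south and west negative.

-37.8333, -83.8333

Field E=4, F=5: +4·20° lon, +5·10° lat → SW at lon -100°, lat -40°.
Square 8, 2: +8·2° lon, +2·1° lat → SW at lon -84°, lat -38°.
Subsquare c=2, e=4: +2·0.0833333° lon, +4·0.0416667° lat → SW at lon -83.8333°, lat -37.8333°.
latitude -37.8333, longitude -83.8333.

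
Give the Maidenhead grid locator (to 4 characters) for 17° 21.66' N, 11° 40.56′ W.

IK47

Shift to the Maidenhead origin (180°W, 90°S): lon 168.32, lat 107.36.
Field: lon ⌊168.32/20⌋ = 8 → I; lat ⌊107.36/10⌋ = 10 → K.
Square: lon ⌊8.32/2⌋ = 4; lat ⌊7.36/1⌋ = 7.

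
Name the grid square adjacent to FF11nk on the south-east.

Longitude subsquare n = 13; +1 → 14 = o.
Latitude subsquare k = 10; −1 → 9 = j.

FF11oj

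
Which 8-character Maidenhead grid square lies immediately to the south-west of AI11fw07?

AI11ew96

Longitude extended square 0; −1 → -1, wraps to 9, carry into subsquare.
Longitude subsquare f = 5; −1 → 4 = e.
Latitude extended square 7; −1 → 6.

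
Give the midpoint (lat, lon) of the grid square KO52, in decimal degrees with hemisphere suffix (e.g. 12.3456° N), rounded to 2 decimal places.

Field K=10, O=14: +10·20° lon, +14·10° lat → SW at lon 20°, lat 50°.
Square 5, 2: +5·2° lon, +2·1° lat → SW at lon 30°, lat 52°.
Cell spans 2° lon × 1° lat. Centre is SW corner plus half of each.
latitude 52.50° N, longitude 31.00° E.

52.50° N, 31.00° E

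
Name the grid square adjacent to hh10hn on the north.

HH10ho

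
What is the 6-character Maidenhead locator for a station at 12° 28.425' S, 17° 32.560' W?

Shift to the Maidenhead origin (180°W, 90°S): lon 162.4573, lat 77.5263.
Field: lon ⌊162.4573/20⌋ = 8 → I; lat ⌊77.5263/10⌋ = 7 → H.
Square: lon ⌊2.4573/2⌋ = 1; lat ⌊7.5263/1⌋ = 7.
Subsquare: lon ⌊0.4573/0.0833333⌋ = 5 → f; lat ⌊0.5263/0.0416667⌋ = 12 → m.

IH17fm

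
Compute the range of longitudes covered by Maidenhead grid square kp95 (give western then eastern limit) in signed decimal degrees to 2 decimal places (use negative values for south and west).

Field K=10, P=15: +10·20° lon, +15·10° lat → SW at lon 20°, lat 60°.
Square 9, 5: +9·2° lon, +5·1° lat → SW at lon 38°, lat 65°.
Cell spans 2° lon × 1° lat.
west 38.00, east 40.00.

38.00, 40.00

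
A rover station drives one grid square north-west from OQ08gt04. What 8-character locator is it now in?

Longitude extended square 0; −1 → -1, wraps to 9, carry into subsquare.
Longitude subsquare g = 6; −1 → 5 = f.
Latitude extended square 4; +1 → 5.

OQ08ft95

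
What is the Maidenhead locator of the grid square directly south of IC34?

IC33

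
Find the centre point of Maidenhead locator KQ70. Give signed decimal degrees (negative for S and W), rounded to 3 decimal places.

Field K=10, Q=16: +10·20° lon, +16·10° lat → SW at lon 20°, lat 70°.
Square 7, 0: +7·2° lon, +0·1° lat → SW at lon 34°, lat 70°.
Cell spans 2° lon × 1° lat. Centre is SW corner plus half of each.
latitude 70.500, longitude 35.000.

70.500, 35.000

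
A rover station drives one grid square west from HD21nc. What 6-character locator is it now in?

Longitude subsquare n = 13; −1 → 12 = m.
The latitude characters are unchanged.

HD21mc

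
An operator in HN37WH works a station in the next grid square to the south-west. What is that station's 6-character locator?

HN37vg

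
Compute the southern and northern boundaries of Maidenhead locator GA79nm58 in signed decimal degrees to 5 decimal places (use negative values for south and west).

-80.46667, -80.46250

Field G=6, A=0: +6·20° lon, +0·10° lat → SW at lon -60°, lat -90°.
Square 7, 9: +7·2° lon, +9·1° lat → SW at lon -46°, lat -81°.
Subsquare n=13, m=12: +13·0.0833333° lon, +12·0.0416667° lat → SW at lon -44.9167°, lat -80.5°.
Extended square 5, 8: +5·0.00833333° lon, +8·0.00416667° lat → SW at lon -44.875°, lat -80.4667°.
Cell spans 0.00833333° lon × 0.00416667° lat.
south -80.46667, north -80.46250.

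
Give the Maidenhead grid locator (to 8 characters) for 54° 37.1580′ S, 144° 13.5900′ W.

BD75vj21

Add 180° to longitude and 90° to latitude: 35.77350, 35.38070.
Field: 35.77350/20 → 1 → B, 35.38070/10 → 3 → D; chars BD.
Square: 15.77350/2 → 7, 5.38070/1 → 5; chars 75.
Subsquare: 1.77350/0.0833333 → 21 → v, 0.38070/0.0416667 → 9 → j; chars vj.
Extended square: 0.02350/0.00833333 → 2, 0.00570/0.00416667 → 1; chars 21.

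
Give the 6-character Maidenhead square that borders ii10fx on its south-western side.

II10ew

Longitude subsquare f = 5; −1 → 4 = e.
Latitude subsquare x = 23; −1 → 22 = w.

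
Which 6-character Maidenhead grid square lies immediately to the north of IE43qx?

Latitude subsquare x = 23; +1 → 24, wraps to 0 = a, carry into square.
Latitude square 3; +1 → 4.
The longitude characters are unchanged.

IE44qa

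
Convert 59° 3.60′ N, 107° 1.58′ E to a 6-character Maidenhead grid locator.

OO39mb

Offset from 180°W / 90°S: lon 287.0263°, lat 149.0600°.
Field: lon ⌊287.0263/20⌋ = 14 → O; lat ⌊149.0600/10⌋ = 14 → O.
Square: lon ⌊7.0263/2⌋ = 3; lat ⌊9.0600/1⌋ = 9.
Subsquare: lon ⌊1.0263/0.0833333⌋ = 12 → m; lat ⌊0.0600/0.0416667⌋ = 1 → b.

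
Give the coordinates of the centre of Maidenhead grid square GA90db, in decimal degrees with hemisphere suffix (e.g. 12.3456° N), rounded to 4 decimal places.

89.9375° S, 41.7083° W

Field G=6, A=0: +6·20° lon, +0·10° lat → SW at lon -60°, lat -90°.
Square 9, 0: +9·2° lon, +0·1° lat → SW at lon -42°, lat -90°.
Subsquare d=3, b=1: +3·0.0833333° lon, +1·0.0416667° lat → SW at lon -41.75°, lat -89.9583°.
Cell spans 0.0833333° lon × 0.0416667° lat. Centre is SW corner plus half of each.
latitude 89.9375° S, longitude 41.7083° W.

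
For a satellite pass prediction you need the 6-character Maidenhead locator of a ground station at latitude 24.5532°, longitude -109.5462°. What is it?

Offset from 180°W / 90°S: lon 70.4538°, lat 114.5532°.
Field (20°×10°, letters A–R): lon ⌊70.4538/20⌋ = 3 → D; lat ⌊114.5532/10⌋ = 11 → L.
Square (2°×1°, digits 0–9): lon ⌊10.4538/2⌋ = 5; lat ⌊4.5532/1⌋ = 4.
Subsquare (5′×2.5′, letters a–x): lon ⌊0.4538/0.0833333⌋ = 5 → f; lat ⌊0.5532/0.0416667⌋ = 13 → n.

DL54fn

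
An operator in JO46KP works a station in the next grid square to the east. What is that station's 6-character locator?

Longitude subsquare k = 10; +1 → 11 = l.
The latitude characters are unchanged.

JO46lp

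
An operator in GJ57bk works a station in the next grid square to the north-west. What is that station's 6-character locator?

Longitude subsquare b = 1; −1 → 0 = a.
Latitude subsquare k = 10; +1 → 11 = l.

GJ57al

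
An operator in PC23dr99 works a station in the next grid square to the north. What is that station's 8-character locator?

PC23ds90

Latitude extended square 9; +1 → 10, wraps to 0, carry into subsquare.
Latitude subsquare r = 17; +1 → 18 = s.
The longitude characters are unchanged.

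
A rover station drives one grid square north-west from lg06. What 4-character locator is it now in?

Longitude square 0; −1 → -1, wraps to 9, carry into field.
Longitude field L = 11; −1 → 10 = K.
Latitude square 6; +1 → 7.

KG97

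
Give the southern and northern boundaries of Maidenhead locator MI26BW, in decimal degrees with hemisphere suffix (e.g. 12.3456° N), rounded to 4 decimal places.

3.0833° S, 3.0417° S

Field M=12, I=8: +12·20° lon, +8·10° lat → SW at lon 60°, lat -10°.
Square 2, 6: +2·2° lon, +6·1° lat → SW at lon 64°, lat -4°.
Subsquare b=1, w=22: +1·0.0833333° lon, +22·0.0416667° lat → SW at lon 64.0833°, lat -3.08333°.
Cell spans 0.0833333° lon × 0.0416667° lat.
south 3.0833° S, north 3.0417° S.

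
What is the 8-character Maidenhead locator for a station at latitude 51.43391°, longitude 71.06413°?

MO51mk74

Offset from 180°W / 90°S: lon 251.06413°, lat 141.43391°.
Field: 251.06413/20 → 12 → M, 141.43391/10 → 14 → O; chars MO.
Square: 11.06413/2 → 5, 1.43391/1 → 1; chars 51.
Subsquare: 1.06413/0.0833333 → 12 → m, 0.43391/0.0416667 → 10 → k; chars mk.
Extended square: 0.06413/0.00833333 → 7, 0.01724/0.00416667 → 4; chars 74.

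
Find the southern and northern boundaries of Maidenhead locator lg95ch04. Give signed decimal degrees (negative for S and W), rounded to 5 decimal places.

-24.69167, -24.68750

Field L=11, G=6: +11·20° lon, +6·10° lat → SW at lon 40°, lat -30°.
Square 9, 5: +9·2° lon, +5·1° lat → SW at lon 58°, lat -25°.
Subsquare c=2, h=7: +2·0.0833333° lon, +7·0.0416667° lat → SW at lon 58.1667°, lat -24.7083°.
Extended square 0, 4: +0·0.00833333° lon, +4·0.00416667° lat → SW at lon 58.1667°, lat -24.6917°.
Cell spans 0.00833333° lon × 0.00416667° lat.
south -24.69167, north -24.68750.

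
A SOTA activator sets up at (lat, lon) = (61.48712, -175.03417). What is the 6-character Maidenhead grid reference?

AP21ll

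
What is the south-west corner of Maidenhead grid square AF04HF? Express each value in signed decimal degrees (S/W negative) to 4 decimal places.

-35.7917, -179.4167

Field A=0, F=5: +0·20° lon, +5·10° lat → SW at lon -180°, lat -40°.
Square 0, 4: +0·2° lon, +4·1° lat → SW at lon -180°, lat -36°.
Subsquare h=7, f=5: +7·0.0833333° lon, +5·0.0416667° lat → SW at lon -179.417°, lat -35.7917°.
latitude -35.7917, longitude -179.4167.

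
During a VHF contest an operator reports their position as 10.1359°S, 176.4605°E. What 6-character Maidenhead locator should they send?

RH89fu

Offset from 180°W / 90°S: lon 356.4605°, lat 79.8641°.
Field: lon ⌊356.4605/20⌋ = 17 → R; lat ⌊79.8641/10⌋ = 7 → H.
Square: lon ⌊16.4605/2⌋ = 8; lat ⌊9.8641/1⌋ = 9.
Subsquare: lon ⌊0.4605/0.0833333⌋ = 5 → f; lat ⌊0.8641/0.0416667⌋ = 20 → u.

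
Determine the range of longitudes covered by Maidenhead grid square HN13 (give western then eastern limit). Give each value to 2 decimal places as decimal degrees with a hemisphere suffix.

Field H=7, N=13: +7·20° lon, +13·10° lat → SW at lon -40°, lat 40°.
Square 1, 3: +1·2° lon, +3·1° lat → SW at lon -38°, lat 43°.
Cell spans 2° lon × 1° lat.
west 38.00° W, east 36.00° W.

38.00° W, 36.00° W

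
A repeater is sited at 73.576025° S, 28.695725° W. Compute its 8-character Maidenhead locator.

HB56pk61

Add 180° to longitude and 90° to latitude: 151.30427, 16.42397.
Field: 151.30427/20 → 7 → H, 16.42397/10 → 1 → B; chars HB.
Square: 11.30427/2 → 5, 6.42397/1 → 6; chars 56.
Subsquare: 1.30427/0.0833333 → 15 → p, 0.42397/0.0416667 → 10 → k; chars pk.
Extended square: 0.05427/0.00833333 → 6, 0.00731/0.00416667 → 1; chars 61.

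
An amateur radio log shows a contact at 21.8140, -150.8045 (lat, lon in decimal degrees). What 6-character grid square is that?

BL41ot

Shift to the Maidenhead origin (180°W, 90°S): lon 29.1955, lat 111.8140.
Field: 29.1955/20 → 1 → B, 111.8140/10 → 11 → L; chars BL.
Square: 9.1955/2 → 4, 1.8140/1 → 1; chars 41.
Subsquare: 1.1955/0.0833333 → 14 → o, 0.8140/0.0416667 → 19 → t; chars ot.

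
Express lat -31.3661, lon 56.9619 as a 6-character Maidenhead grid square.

Shift to the Maidenhead origin (180°W, 90°S): lon 236.9619, lat 58.6339.
Field: 236.9619/20 → 11 → L, 58.6339/10 → 5 → F; chars LF.
Square: 16.9619/2 → 8, 8.6339/1 → 8; chars 88.
Subsquare: 0.9619/0.0833333 → 11 → l, 0.6339/0.0416667 → 15 → p; chars lp.

LF88lp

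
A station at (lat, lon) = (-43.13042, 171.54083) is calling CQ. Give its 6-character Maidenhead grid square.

Shift to the Maidenhead origin (180°W, 90°S): lon 351.5408, lat 46.8696.
Field: lon ⌊351.5408/20⌋ = 17 → R; lat ⌊46.8696/10⌋ = 4 → E.
Square: lon ⌊11.5408/2⌋ = 5; lat ⌊6.8696/1⌋ = 6.
Subsquare: lon ⌊1.5408/0.0833333⌋ = 18 → s; lat ⌊0.8696/0.0416667⌋ = 20 → u.

RE56su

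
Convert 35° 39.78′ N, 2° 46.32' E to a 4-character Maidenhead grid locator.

Add 180° to longitude and 90° to latitude: 182.77, 125.66.
Field: lon ⌊182.77/20⌋ = 9 → J; lat ⌊125.66/10⌋ = 12 → M.
Square: lon ⌊2.77/2⌋ = 1; lat ⌊5.66/1⌋ = 5.

JM15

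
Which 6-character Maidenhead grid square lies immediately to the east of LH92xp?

MH02ap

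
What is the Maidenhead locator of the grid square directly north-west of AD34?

AD25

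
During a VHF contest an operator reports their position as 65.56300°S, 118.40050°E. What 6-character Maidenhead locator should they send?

Offset from 180°W / 90°S: lon 298.4005°, lat 24.4370°.
Field: lon ⌊298.4005/20⌋ = 14 → O; lat ⌊24.4370/10⌋ = 2 → C.
Square: lon ⌊18.4005/2⌋ = 9; lat ⌊4.4370/1⌋ = 4.
Subsquare: lon ⌊0.4005/0.0833333⌋ = 4 → e; lat ⌊0.4370/0.0416667⌋ = 10 → k.

OC94ek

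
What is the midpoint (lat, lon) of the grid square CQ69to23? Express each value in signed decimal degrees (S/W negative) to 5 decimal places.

79.59792, -126.39583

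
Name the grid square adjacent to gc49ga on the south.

GC48gx

Latitude subsquare a = 0; −1 → -1, wraps to 23 = x, carry into square.
Latitude square 9; −1 → 8.
The longitude characters are unchanged.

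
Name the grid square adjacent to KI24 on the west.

Longitude square 2; −1 → 1.
The latitude characters are unchanged.

KI14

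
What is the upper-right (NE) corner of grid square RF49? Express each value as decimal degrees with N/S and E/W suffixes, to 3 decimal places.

Field R=17, F=5: +17·20° lon, +5·10° lat → SW at lon 160°, lat -40°.
Square 4, 9: +4·2° lon, +9·1° lat → SW at lon 168°, lat -31°.
Cell spans 2° lon × 1° lat. NE corner is SW corner plus one full cell.
latitude 30.000° S, longitude 170.000° E.

30.000° S, 170.000° E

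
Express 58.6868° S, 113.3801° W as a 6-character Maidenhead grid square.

DD31hh

Shift to the Maidenhead origin (180°W, 90°S): lon 66.6199, lat 31.3132.
Field: lon ⌊66.6199/20⌋ = 3 → D; lat ⌊31.3132/10⌋ = 3 → D.
Square: lon ⌊6.6199/2⌋ = 3; lat ⌊1.3132/1⌋ = 1.
Subsquare: lon ⌊0.6199/0.0833333⌋ = 7 → h; lat ⌊0.3132/0.0416667⌋ = 7 → h.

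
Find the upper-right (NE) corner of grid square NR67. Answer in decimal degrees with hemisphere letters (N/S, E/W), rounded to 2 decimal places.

Field N=13, R=17: +13·20° lon, +17·10° lat → SW at lon 80°, lat 80°.
Square 6, 7: +6·2° lon, +7·1° lat → SW at lon 92°, lat 87°.
Cell spans 2° lon × 1° lat. NE corner is SW corner plus one full cell.
latitude 88.00° N, longitude 94.00° E.

88.00° N, 94.00° E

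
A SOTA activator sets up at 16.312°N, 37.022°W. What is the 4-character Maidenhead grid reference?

Shift to the Maidenhead origin (180°W, 90°S): lon 142.98, lat 106.31.
Field: 142.98/20 → 7 → H, 106.31/10 → 10 → K; chars HK.
Square: 2.98/2 → 1, 6.31/1 → 6; chars 16.

HK16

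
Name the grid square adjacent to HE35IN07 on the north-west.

HE35hn98

Longitude extended square 0; −1 → -1, wraps to 9, carry into subsquare.
Longitude subsquare i = 8; −1 → 7 = h.
Latitude extended square 7; +1 → 8.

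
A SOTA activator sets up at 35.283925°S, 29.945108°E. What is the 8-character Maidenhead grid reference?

KF44xr31

Shift to the Maidenhead origin (180°W, 90°S): lon 209.94511, lat 54.71607.
Field: 209.94511/20 → 10 → K, 54.71607/10 → 5 → F; chars KF.
Square: 9.94511/2 → 4, 4.71607/1 → 4; chars 44.
Subsquare: 1.94511/0.0833333 → 23 → x, 0.71607/0.0416667 → 17 → r; chars xr.
Extended square: 0.02844/0.00833333 → 3, 0.00774/0.00416667 → 1; chars 31.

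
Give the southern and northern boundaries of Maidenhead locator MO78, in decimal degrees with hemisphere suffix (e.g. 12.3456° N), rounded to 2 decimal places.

58.00° N, 59.00° N

Field M=12, O=14: +12·20° lon, +14·10° lat → SW at lon 60°, lat 50°.
Square 7, 8: +7·2° lon, +8·1° lat → SW at lon 74°, lat 58°.
Cell spans 2° lon × 1° lat.
south 58.00° N, north 59.00° N.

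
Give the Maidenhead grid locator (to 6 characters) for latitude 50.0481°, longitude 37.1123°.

KO80nb

Offset from 180°W / 90°S: lon 217.1123°, lat 140.0481°.
Field: 217.1123/20 → 10 → K, 140.0481/10 → 14 → O; chars KO.
Square: 17.1123/2 → 8, 0.0481/1 → 0; chars 80.
Subsquare: 1.1123/0.0833333 → 13 → n, 0.0481/0.0416667 → 1 → b; chars nb.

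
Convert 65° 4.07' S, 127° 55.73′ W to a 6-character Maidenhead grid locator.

CC64aw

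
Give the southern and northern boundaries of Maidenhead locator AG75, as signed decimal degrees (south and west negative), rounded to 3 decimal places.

-25.000, -24.000

Field A=0, G=6: +0·20° lon, +6·10° lat → SW at lon -180°, lat -30°.
Square 7, 5: +7·2° lon, +5·1° lat → SW at lon -166°, lat -25°.
Cell spans 2° lon × 1° lat.
south -25.000, north -24.000.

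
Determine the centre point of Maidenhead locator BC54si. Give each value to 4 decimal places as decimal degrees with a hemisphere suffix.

Field B=1, C=2: +1·20° lon, +2·10° lat → SW at lon -160°, lat -70°.
Square 5, 4: +5·2° lon, +4·1° lat → SW at lon -150°, lat -66°.
Subsquare s=18, i=8: +18·0.0833333° lon, +8·0.0416667° lat → SW at lon -148.5°, lat -65.6667°.
Cell spans 0.0833333° lon × 0.0416667° lat. Centre is SW corner plus half of each.
latitude 65.6458° S, longitude 148.4583° W.

65.6458° S, 148.4583° W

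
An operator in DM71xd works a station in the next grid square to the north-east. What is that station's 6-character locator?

DM81ae

Longitude subsquare x = 23; +1 → 24, wraps to 0 = a, carry into square.
Longitude square 7; +1 → 8.
Latitude subsquare d = 3; +1 → 4 = e.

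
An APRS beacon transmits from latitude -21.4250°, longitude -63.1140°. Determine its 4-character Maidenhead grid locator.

Add 180° to longitude and 90° to latitude: 116.89, 68.58.
Field: 116.89/20 → 5 → F, 68.58/10 → 6 → G; chars FG.
Square: 16.89/2 → 8, 8.58/1 → 8; chars 88.

FG88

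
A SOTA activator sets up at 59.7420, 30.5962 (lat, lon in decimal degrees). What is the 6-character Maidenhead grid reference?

Offset from 180°W / 90°S: lon 210.5962°, lat 149.7420°.
Field: lon ⌊210.5962/20⌋ = 10 → K; lat ⌊149.7420/10⌋ = 14 → O.
Square: lon ⌊10.5962/2⌋ = 5; lat ⌊9.7420/1⌋ = 9.
Subsquare: lon ⌊0.5962/0.0833333⌋ = 7 → h; lat ⌊0.7420/0.0416667⌋ = 17 → r.

KO59hr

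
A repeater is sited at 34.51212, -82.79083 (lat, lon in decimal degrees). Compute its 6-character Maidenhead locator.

Shift to the Maidenhead origin (180°W, 90°S): lon 97.2092, lat 124.5121.
Field: 97.2092/20 → 4 → E, 124.5121/10 → 12 → M; chars EM.
Square: 17.2092/2 → 8, 4.5121/1 → 4; chars 84.
Subsquare: 1.2092/0.0833333 → 14 → o, 0.5121/0.0416667 → 12 → m; chars om.

EM84om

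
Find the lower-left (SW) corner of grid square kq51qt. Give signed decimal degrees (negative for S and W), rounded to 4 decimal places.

71.7917, 31.3333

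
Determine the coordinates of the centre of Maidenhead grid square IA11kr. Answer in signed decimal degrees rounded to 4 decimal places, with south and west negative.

-88.2708, -17.1250

Field I=8, A=0: +8·20° lon, +0·10° lat → SW at lon -20°, lat -90°.
Square 1, 1: +1·2° lon, +1·1° lat → SW at lon -18°, lat -89°.
Subsquare k=10, r=17: +10·0.0833333° lon, +17·0.0416667° lat → SW at lon -17.1667°, lat -88.2917°.
Cell spans 0.0833333° lon × 0.0416667° lat. Centre is SW corner plus half of each.
latitude -88.2708, longitude -17.1250.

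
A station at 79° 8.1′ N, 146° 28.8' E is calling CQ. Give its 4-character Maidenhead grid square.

Shift to the Maidenhead origin (180°W, 90°S): lon 326.48, lat 169.13.
Field: lon ⌊326.48/20⌋ = 16 → Q; lat ⌊169.13/10⌋ = 16 → Q.
Square: lon ⌊6.48/2⌋ = 3; lat ⌊9.13/1⌋ = 9.

QQ39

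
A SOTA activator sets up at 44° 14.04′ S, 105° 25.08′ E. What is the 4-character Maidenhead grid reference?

OE25

Shift to the Maidenhead origin (180°W, 90°S): lon 285.42, lat 45.77.
Field: lon ⌊285.42/20⌋ = 14 → O; lat ⌊45.77/10⌋ = 4 → E.
Square: lon ⌊5.42/2⌋ = 2; lat ⌊5.77/1⌋ = 5.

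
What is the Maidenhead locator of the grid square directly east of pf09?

PF19

Longitude square 0; +1 → 1.
The latitude characters are unchanged.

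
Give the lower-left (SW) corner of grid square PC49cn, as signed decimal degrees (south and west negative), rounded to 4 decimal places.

Field P=15, C=2: +15·20° lon, +2·10° lat → SW at lon 120°, lat -70°.
Square 4, 9: +4·2° lon, +9·1° lat → SW at lon 128°, lat -61°.
Subsquare c=2, n=13: +2·0.0833333° lon, +13·0.0416667° lat → SW at lon 128.167°, lat -60.4583°.
latitude -60.4583, longitude 128.1667.

-60.4583, 128.1667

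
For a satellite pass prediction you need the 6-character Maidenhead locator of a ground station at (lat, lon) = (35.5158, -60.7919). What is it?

FM95om

Shift to the Maidenhead origin (180°W, 90°S): lon 119.2081, lat 125.5158.
Field: 119.2081/20 → 5 → F, 125.5158/10 → 12 → M; chars FM.
Square: 19.2081/2 → 9, 5.5158/1 → 5; chars 95.
Subsquare: 1.2081/0.0833333 → 14 → o, 0.5158/0.0416667 → 12 → m; chars om.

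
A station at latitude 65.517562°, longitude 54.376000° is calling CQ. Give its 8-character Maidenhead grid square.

Shift to the Maidenhead origin (180°W, 90°S): lon 234.37600, lat 155.51756.
Field: 234.37600/20 → 11 → L, 155.51756/10 → 15 → P; chars LP.
Square: 14.37600/2 → 7, 5.51756/1 → 5; chars 75.
Subsquare: 0.37600/0.0833333 → 4 → e, 0.51756/0.0416667 → 12 → m; chars em.
Extended square: 0.04267/0.00833333 → 5, 0.01756/0.00416667 → 4; chars 54.

LP75em54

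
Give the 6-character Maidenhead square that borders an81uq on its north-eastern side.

AN81vr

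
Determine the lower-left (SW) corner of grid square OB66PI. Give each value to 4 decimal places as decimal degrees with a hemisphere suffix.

73.6667° S, 113.2500° E

Field O=14, B=1: +14·20° lon, +1·10° lat → SW at lon 100°, lat -80°.
Square 6, 6: +6·2° lon, +6·1° lat → SW at lon 112°, lat -74°.
Subsquare p=15, i=8: +15·0.0833333° lon, +8·0.0416667° lat → SW at lon 113.25°, lat -73.6667°.
latitude 73.6667° S, longitude 113.2500° E.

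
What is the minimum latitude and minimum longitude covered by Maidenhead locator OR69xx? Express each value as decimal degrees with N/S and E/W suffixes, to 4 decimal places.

Field O=14, R=17: +14·20° lon, +17·10° lat → SW at lon 100°, lat 80°.
Square 6, 9: +6·2° lon, +9·1° lat → SW at lon 112°, lat 89°.
Subsquare x=23, x=23: +23·0.0833333° lon, +23·0.0416667° lat → SW at lon 113.917°, lat 89.9583°.
latitude 89.9583° N, longitude 113.9167° E.

89.9583° N, 113.9167° E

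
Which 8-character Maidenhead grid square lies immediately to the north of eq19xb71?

Latitude extended square 1; +1 → 2.
The longitude characters are unchanged.

EQ19xb72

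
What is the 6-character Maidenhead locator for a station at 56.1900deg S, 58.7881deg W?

GD03ot

Add 180° to longitude and 90° to latitude: 121.2119, 33.8100.
Field: lon ⌊121.2119/20⌋ = 6 → G; lat ⌊33.8100/10⌋ = 3 → D.
Square: lon ⌊1.2119/2⌋ = 0; lat ⌊3.8100/1⌋ = 3.
Subsquare: lon ⌊1.2119/0.0833333⌋ = 14 → o; lat ⌊0.8100/0.0416667⌋ = 19 → t.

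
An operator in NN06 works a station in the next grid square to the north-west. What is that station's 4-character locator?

Longitude square 0; −1 → -1, wraps to 9, carry into field.
Longitude field N = 13; −1 → 12 = M.
Latitude square 6; +1 → 7.

MN97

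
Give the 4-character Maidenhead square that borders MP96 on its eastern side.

Longitude square 9; +1 → 10, wraps to 0, carry into field.
Longitude field M = 12; +1 → 13 = N.
The latitude characters are unchanged.

NP06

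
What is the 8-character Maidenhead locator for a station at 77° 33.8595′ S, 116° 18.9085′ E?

OB82dk74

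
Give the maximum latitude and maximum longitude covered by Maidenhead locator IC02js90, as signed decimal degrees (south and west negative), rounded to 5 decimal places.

-67.24583, -19.16667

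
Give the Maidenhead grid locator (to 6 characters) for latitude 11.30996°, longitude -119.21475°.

DK01jh

Offset from 180°W / 90°S: lon 60.7853°, lat 101.3100°.
Field: lon ⌊60.7853/20⌋ = 3 → D; lat ⌊101.3100/10⌋ = 10 → K.
Square: lon ⌊0.7853/2⌋ = 0; lat ⌊1.3100/1⌋ = 1.
Subsquare: lon ⌊0.7853/0.0833333⌋ = 9 → j; lat ⌊0.3100/0.0416667⌋ = 7 → h.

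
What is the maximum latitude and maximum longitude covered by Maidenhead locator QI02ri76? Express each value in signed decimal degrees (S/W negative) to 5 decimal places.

-7.63750, 141.48333

Field Q=16, I=8: +16·20° lon, +8·10° lat → SW at lon 140°, lat -10°.
Square 0, 2: +0·2° lon, +2·1° lat → SW at lon 140°, lat -8°.
Subsquare r=17, i=8: +17·0.0833333° lon, +8·0.0416667° lat → SW at lon 141.417°, lat -7.66667°.
Extended square 7, 6: +7·0.00833333° lon, +6·0.00416667° lat → SW at lon 141.475°, lat -7.64167°.
Cell spans 0.00833333° lon × 0.00416667° lat. NE corner is SW corner plus one full cell.
latitude -7.63750, longitude 141.48333.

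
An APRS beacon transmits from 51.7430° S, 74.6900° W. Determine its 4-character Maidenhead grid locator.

Offset from 180°W / 90°S: lon 105.31°, lat 38.26°.
Field: lon ⌊105.31/20⌋ = 5 → F; lat ⌊38.26/10⌋ = 3 → D.
Square: lon ⌊5.31/2⌋ = 2; lat ⌊8.26/1⌋ = 8.

FD28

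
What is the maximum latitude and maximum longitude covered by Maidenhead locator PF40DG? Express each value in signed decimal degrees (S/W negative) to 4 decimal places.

-39.7083, 128.3333

Field P=15, F=5: +15·20° lon, +5·10° lat → SW at lon 120°, lat -40°.
Square 4, 0: +4·2° lon, +0·1° lat → SW at lon 128°, lat -40°.
Subsquare d=3, g=6: +3·0.0833333° lon, +6·0.0416667° lat → SW at lon 128.25°, lat -39.75°.
Cell spans 0.0833333° lon × 0.0416667° lat. NE corner is SW corner plus one full cell.
latitude -39.7083, longitude 128.3333.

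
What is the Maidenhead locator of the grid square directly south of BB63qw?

BB63qv

Latitude subsquare w = 22; −1 → 21 = v.
The longitude characters are unchanged.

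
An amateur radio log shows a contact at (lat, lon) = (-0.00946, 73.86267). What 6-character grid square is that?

Shift to the Maidenhead origin (180°W, 90°S): lon 253.8627, lat 89.9905.
Field (20°×10°, letters A–R): lon ⌊253.8627/20⌋ = 12 → M; lat ⌊89.9905/10⌋ = 8 → I.
Square (2°×1°, digits 0–9): lon ⌊13.8627/2⌋ = 6; lat ⌊9.9905/1⌋ = 9.
Subsquare (5′×2.5′, letters a–x): lon ⌊1.8627/0.0833333⌋ = 22 → w; lat ⌊0.9905/0.0416667⌋ = 23 → x.

MI69wx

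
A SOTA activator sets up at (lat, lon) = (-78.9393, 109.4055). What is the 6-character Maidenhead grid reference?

OB41qb

Shift to the Maidenhead origin (180°W, 90°S): lon 289.4055, lat 11.0607.
Field: 289.4055/20 → 14 → O, 11.0607/10 → 1 → B; chars OB.
Square: 9.4055/2 → 4, 1.0607/1 → 1; chars 41.
Subsquare: 1.4055/0.0833333 → 16 → q, 0.0607/0.0416667 → 1 → b; chars qb.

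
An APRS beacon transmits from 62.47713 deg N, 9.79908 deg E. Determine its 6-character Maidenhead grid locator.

JP42vl

Shift to the Maidenhead origin (180°W, 90°S): lon 189.7991, lat 152.4771.
Field: 189.7991/20 → 9 → J, 152.4771/10 → 15 → P; chars JP.
Square: 9.7991/2 → 4, 2.4771/1 → 2; chars 42.
Subsquare: 1.7991/0.0833333 → 21 → v, 0.4771/0.0416667 → 11 → l; chars vl.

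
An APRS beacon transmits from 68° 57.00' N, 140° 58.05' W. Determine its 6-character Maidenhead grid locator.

BP98mw

Add 180° to longitude and 90° to latitude: 39.0325, 158.9500.
Field: 39.0325/20 → 1 → B, 158.9500/10 → 15 → P; chars BP.
Square: 19.0325/2 → 9, 8.9500/1 → 8; chars 98.
Subsquare: 1.0325/0.0833333 → 12 → m, 0.9500/0.0416667 → 22 → w; chars mw.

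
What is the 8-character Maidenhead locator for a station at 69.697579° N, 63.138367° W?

FP89kq37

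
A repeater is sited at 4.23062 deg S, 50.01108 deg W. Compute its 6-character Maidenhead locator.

GI45xs

Add 180° to longitude and 90° to latitude: 129.9889, 85.7694.
Field: lon ⌊129.9889/20⌋ = 6 → G; lat ⌊85.7694/10⌋ = 8 → I.
Square: lon ⌊9.9889/2⌋ = 4; lat ⌊5.7694/1⌋ = 5.
Subsquare: lon ⌊1.9889/0.0833333⌋ = 23 → x; lat ⌊0.7694/0.0416667⌋ = 18 → s.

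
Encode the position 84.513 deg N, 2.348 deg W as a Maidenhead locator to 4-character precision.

IR84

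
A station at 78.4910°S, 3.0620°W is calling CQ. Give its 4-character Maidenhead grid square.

IB81

Shift to the Maidenhead origin (180°W, 90°S): lon 176.94, lat 11.51.
Field (20°×10°, letters A–R): 176.94/20 → 8 → I, 11.51/10 → 1 → B; chars IB.
Square (2°×1°, digits 0–9): 16.94/2 → 8, 1.51/1 → 1; chars 81.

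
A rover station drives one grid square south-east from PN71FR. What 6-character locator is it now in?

PN71gq

Longitude subsquare f = 5; +1 → 6 = g.
Latitude subsquare r = 17; −1 → 16 = q.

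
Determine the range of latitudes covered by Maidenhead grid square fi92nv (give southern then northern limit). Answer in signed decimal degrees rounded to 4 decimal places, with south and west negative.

Field F=5, I=8: +5·20° lon, +8·10° lat → SW at lon -80°, lat -10°.
Square 9, 2: +9·2° lon, +2·1° lat → SW at lon -62°, lat -8°.
Subsquare n=13, v=21: +13·0.0833333° lon, +21·0.0416667° lat → SW at lon -60.9167°, lat -7.125°.
Cell spans 0.0833333° lon × 0.0416667° lat.
south -7.1250, north -7.0833.

-7.1250, -7.0833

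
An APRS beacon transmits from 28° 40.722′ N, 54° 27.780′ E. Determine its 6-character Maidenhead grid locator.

LL78fq

Offset from 180°W / 90°S: lon 234.4630°, lat 118.6787°.
Field: 234.4630/20 → 11 → L, 118.6787/10 → 11 → L; chars LL.
Square: 14.4630/2 → 7, 8.6787/1 → 8; chars 78.
Subsquare: 0.4630/0.0833333 → 5 → f, 0.6787/0.0416667 → 16 → q; chars fq.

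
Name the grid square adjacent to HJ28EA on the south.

HJ27ex

Latitude subsquare a = 0; −1 → -1, wraps to 23 = x, carry into square.
Latitude square 8; −1 → 7.
The longitude characters are unchanged.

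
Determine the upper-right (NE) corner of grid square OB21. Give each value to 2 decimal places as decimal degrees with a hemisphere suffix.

Field O=14, B=1: +14·20° lon, +1·10° lat → SW at lon 100°, lat -80°.
Square 2, 1: +2·2° lon, +1·1° lat → SW at lon 104°, lat -79°.
Cell spans 2° lon × 1° lat. NE corner is SW corner plus one full cell.
latitude 78.00° S, longitude 106.00° E.

78.00° S, 106.00° E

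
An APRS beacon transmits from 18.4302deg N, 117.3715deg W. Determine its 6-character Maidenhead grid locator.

Add 180° to longitude and 90° to latitude: 62.6285, 108.4302.
Field: 62.6285/20 → 3 → D, 108.4302/10 → 10 → K; chars DK.
Square: 2.6285/2 → 1, 8.4302/1 → 8; chars 18.
Subsquare: 0.6285/0.0833333 → 7 → h, 0.4302/0.0416667 → 10 → k; chars hk.

DK18hk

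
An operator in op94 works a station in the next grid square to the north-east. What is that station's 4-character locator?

PP05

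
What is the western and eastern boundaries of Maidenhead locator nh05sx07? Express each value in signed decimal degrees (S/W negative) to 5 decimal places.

81.50000, 81.50833

Field N=13, H=7: +13·20° lon, +7·10° lat → SW at lon 80°, lat -20°.
Square 0, 5: +0·2° lon, +5·1° lat → SW at lon 80°, lat -15°.
Subsquare s=18, x=23: +18·0.0833333° lon, +23·0.0416667° lat → SW at lon 81.5°, lat -14.0417°.
Extended square 0, 7: +0·0.00833333° lon, +7·0.00416667° lat → SW at lon 81.5°, lat -14.0125°.
Cell spans 0.00833333° lon × 0.00416667° lat.
west 81.50000, east 81.50833.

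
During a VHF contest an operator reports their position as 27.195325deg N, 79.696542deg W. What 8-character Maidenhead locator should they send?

FL07de66

Shift to the Maidenhead origin (180°W, 90°S): lon 100.30346, lat 117.19532.
Field: lon ⌊100.30346/20⌋ = 5 → F; lat ⌊117.19532/10⌋ = 11 → L.
Square: lon ⌊0.30346/2⌋ = 0; lat ⌊7.19532/1⌋ = 7.
Subsquare: lon ⌊0.30346/0.0833333⌋ = 3 → d; lat ⌊0.19532/0.0416667⌋ = 4 → e.
Extended square: lon ⌊0.05346/0.00833333⌋ = 6; lat ⌊0.02866/0.00416667⌋ = 6.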